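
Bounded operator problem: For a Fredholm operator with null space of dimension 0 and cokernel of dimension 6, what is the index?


The Fredholm index is defined as ind(T) = dim(ker T) - dim(coker T)
= 0 - 6
= -6

-6


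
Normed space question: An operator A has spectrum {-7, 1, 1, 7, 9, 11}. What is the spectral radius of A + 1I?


Spectrum of A + 1I = {-6, 2, 2, 8, 10, 12}
Spectral radius = max |lambda| over the shifted spectrum
= max(6, 2, 2, 8, 10, 12) = 12

12


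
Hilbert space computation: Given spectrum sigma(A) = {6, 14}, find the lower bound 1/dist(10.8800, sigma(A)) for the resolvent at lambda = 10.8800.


dist(10.8800, {6, 14}) = min(|10.8800 - 6|, |10.8800 - 14|)
= min(4.8800, 3.1200) = 3.1200
Resolvent bound = 1/3.1200 = 0.3205

0.3205


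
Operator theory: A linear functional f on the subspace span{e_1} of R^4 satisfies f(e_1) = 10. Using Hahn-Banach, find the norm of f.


The norm of f is given by ||f|| = sup_{||x||=1} |f(x)|.
On span{e_1}, ||e_1|| = 1, so ||f|| = |f(e_1)| / ||e_1||
= |10| / 1 = 10.0000

10.0000


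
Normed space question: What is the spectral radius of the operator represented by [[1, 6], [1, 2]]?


For a 2x2 matrix, eigenvalues satisfy lambda^2 - (trace)*lambda + det = 0
trace = 1 + 2 = 3
det = 1*2 - 6*1 = -4
discriminant = 3^2 - 4*(-4) = 25
spectral radius = max |eigenvalue| = 4.0000

4.0000


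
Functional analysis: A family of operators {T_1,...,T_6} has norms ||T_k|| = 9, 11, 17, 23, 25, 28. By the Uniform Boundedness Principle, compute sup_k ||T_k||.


By the Uniform Boundedness Principle, the supremum of norms is finite.
sup_k ||T_k|| = max(9, 11, 17, 23, 25, 28) = 28

28


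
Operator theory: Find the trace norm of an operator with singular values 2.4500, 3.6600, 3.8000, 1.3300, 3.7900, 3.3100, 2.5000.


The nuclear norm is the sum of all singular values.
||T||_1 = 2.4500 + 3.6600 + 3.8000 + 1.3300 + 3.7900 + 3.3100 + 2.5000
= 20.8400

20.8400


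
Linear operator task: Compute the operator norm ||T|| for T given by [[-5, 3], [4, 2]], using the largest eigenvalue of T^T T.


A^T A = [[41, -7], [-7, 13]]
trace(A^T A) = 54, det(A^T A) = 484
discriminant = 54^2 - 4*484 = 980
Largest eigenvalue of A^T A = (trace + sqrt(disc))/2 = 42.6525
||T|| = sqrt(42.6525) = 6.5309

6.5309


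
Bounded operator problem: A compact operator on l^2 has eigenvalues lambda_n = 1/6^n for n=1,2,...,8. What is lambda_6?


The eigenvalue formula gives lambda_6 = 1/6^6
= 1/46656
= 2.1433e-05

2.1433e-05


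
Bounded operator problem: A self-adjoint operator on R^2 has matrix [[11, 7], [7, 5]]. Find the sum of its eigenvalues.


For a self-adjoint (symmetric) matrix, the eigenvalues are real.
The sum of eigenvalues equals the trace of the matrix.
trace = 11 + 5 = 16

16


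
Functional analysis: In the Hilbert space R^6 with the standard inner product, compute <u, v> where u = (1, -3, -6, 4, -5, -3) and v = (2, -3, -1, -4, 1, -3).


Computing the standard inner product <u, v> = sum u_i * v_i
= 1*2 + -3*-3 + -6*-1 + 4*-4 + -5*1 + -3*-3
= 2 + 9 + 6 + -16 + -5 + 9
= 5

5


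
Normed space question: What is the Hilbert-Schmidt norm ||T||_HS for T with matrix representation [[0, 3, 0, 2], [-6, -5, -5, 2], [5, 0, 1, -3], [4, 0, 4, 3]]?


The Hilbert-Schmidt norm is sqrt(sum of squares of all entries).
Sum of squares = 0^2 + 3^2 + 0^2 + 2^2 + (-6)^2 + (-5)^2 + (-5)^2 + 2^2 + 5^2 + 0^2 + 1^2 + (-3)^2 + 4^2 + 0^2 + 4^2 + 3^2
= 0 + 9 + 0 + 4 + 36 + 25 + 25 + 4 + 25 + 0 + 1 + 9 + 16 + 0 + 16 + 9 = 179
||T||_HS = sqrt(179) = 13.3791

13.3791


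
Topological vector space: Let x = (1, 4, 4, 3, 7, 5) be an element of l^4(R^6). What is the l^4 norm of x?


The l^4 norm = (sum |x_i|^4)^(1/4)
Sum of 4th powers = 1 + 256 + 256 + 81 + 2401 + 625 = 3620
||x||_4 = (3620)^(1/4) = 7.7567

7.7567


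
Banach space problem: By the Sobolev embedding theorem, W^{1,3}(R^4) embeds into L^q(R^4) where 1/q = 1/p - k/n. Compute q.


Using the Sobolev embedding formula: 1/q = 1/p - k/n
1/q = 1/3 - 1/4 = 1/12
q = 1/(1/12) = 12

12.0000


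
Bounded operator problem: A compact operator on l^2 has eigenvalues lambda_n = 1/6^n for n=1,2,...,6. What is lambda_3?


The eigenvalue formula gives lambda_3 = 1/6^3
= 1/216
= 0.0046

0.0046


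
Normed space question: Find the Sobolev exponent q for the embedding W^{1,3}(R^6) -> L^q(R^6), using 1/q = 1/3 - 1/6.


Using the Sobolev embedding formula: 1/q = 1/p - k/n
1/q = 1/3 - 1/6 = 1/6
q = 1/(1/6) = 6

6.0000


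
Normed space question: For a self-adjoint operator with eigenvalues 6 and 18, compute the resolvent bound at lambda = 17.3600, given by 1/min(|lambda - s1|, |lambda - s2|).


dist(17.3600, {6, 18}) = min(|17.3600 - 6|, |17.3600 - 18|)
= min(11.3600, 0.6400) = 0.6400
Resolvent bound = 1/0.6400 = 1.5625

1.5625


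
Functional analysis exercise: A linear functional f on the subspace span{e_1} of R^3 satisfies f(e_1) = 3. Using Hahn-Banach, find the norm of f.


The norm of f is given by ||f|| = sup_{||x||=1} |f(x)|.
On span{e_1}, ||e_1|| = 1, so ||f|| = |f(e_1)| / ||e_1||
= |3| / 1 = 3.0000

3.0000


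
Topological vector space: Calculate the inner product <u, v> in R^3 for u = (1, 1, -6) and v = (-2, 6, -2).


Computing the standard inner product <u, v> = sum u_i * v_i
= 1*-2 + 1*6 + -6*-2
= -2 + 6 + 12
= 16

16


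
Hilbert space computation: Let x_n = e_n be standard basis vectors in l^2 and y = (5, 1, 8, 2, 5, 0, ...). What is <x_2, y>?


x_2 = e_2 is the standard basis vector with 1 in position 2.
<x_2, y> = y_2 = 1
As n -> infinity, <x_n, y> -> 0, confirming weak convergence of (x_n) to 0.

1


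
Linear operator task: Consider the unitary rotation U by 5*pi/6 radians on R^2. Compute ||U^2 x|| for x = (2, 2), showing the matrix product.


U is a rotation by theta = 5*pi/6
U^2 = rotation by 2*theta = 10*pi/6
cos(10*pi/6) = 0.5000, sin(10*pi/6) = -0.8660
U^2 x = (0.5000 * 2 - -0.8660 * 2, -0.8660 * 2 + 0.5000 * 2)
= (2.7321, -0.7321)
||U^2 x|| = sqrt(2.7321^2 + (-0.7321)^2) = sqrt(8.0000) = 2.8284

2.8284


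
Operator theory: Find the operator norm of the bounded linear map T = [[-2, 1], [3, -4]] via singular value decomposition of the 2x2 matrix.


A^T A = [[13, -14], [-14, 17]]
trace(A^T A) = 30, det(A^T A) = 25
discriminant = 30^2 - 4*25 = 800
Largest eigenvalue of A^T A = (trace + sqrt(disc))/2 = 29.1421
||T|| = sqrt(29.1421) = 5.3983

5.3983


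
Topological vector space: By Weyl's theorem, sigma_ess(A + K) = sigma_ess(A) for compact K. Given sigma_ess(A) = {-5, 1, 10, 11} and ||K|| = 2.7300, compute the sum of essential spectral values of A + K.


By Weyl's theorem, the essential spectrum is invariant under compact perturbations.
sigma_ess(A + K) = sigma_ess(A) = {-5, 1, 10, 11}
Sum = -5 + 1 + 10 + 11 = 17

17


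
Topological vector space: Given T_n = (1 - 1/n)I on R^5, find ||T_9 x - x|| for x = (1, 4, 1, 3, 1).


T_9 x - x = (1 - 1/9)x - x = -x/9
||x|| = sqrt(28) = 5.2915
||T_9 x - x|| = ||x||/9 = 5.2915/9 = 0.5879

0.5879


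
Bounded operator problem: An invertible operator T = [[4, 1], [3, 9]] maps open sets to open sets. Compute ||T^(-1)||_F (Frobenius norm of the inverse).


det(T) = 4*9 - 1*3 = 33
T^(-1) = (1/33) * [[9, -1], [-3, 4]] = [[0.2727, -0.0303], [-0.0909, 0.1212]]
||T^(-1)||_F^2 = 0.2727^2 + (-0.0303)^2 + (-0.0909)^2 + 0.1212^2 = 0.0983
||T^(-1)||_F = sqrt(0.0983) = 0.3135

0.3135


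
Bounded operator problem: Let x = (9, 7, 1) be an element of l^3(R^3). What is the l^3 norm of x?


The l^3 norm = (sum |x_i|^3)^(1/3)
Sum of 3th powers = 729 + 343 + 1 = 1073
||x||_3 = (1073)^(1/3) = 10.2376

10.2376


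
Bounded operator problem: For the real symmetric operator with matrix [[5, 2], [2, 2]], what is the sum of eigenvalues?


For a self-adjoint (symmetric) matrix, the eigenvalues are real.
The sum of eigenvalues equals the trace of the matrix.
trace = 5 + 2 = 7

7


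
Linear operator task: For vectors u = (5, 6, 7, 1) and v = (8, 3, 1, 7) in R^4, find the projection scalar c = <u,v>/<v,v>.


Computing <u,v> = 5*8 + 6*3 + 7*1 + 1*7 = 72
Computing <v,v> = 8^2 + 3^2 + 1^2 + 7^2 = 123
Projection coefficient = 72/123 = 0.5854

0.5854


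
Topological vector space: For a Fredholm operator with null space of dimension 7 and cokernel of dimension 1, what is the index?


The Fredholm index is defined as ind(T) = dim(ker T) - dim(coker T)
= 7 - 1
= 6

6


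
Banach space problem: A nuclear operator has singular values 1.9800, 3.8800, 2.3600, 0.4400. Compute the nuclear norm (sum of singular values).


The nuclear norm is the sum of all singular values.
||T||_1 = 1.9800 + 3.8800 + 2.3600 + 0.4400
= 8.6600

8.6600


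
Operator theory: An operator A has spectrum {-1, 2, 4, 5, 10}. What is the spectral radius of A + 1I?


Spectrum of A + 1I = {0, 3, 5, 6, 11}
Spectral radius = max |lambda| over the shifted spectrum
= max(0, 3, 5, 6, 11) = 11

11


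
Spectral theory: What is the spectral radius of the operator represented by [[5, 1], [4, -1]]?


For a 2x2 matrix, eigenvalues satisfy lambda^2 - (trace)*lambda + det = 0
trace = 5 + -1 = 4
det = 5*-1 - 1*4 = -9
discriminant = 4^2 - 4*(-9) = 52
spectral radius = max |eigenvalue| = 5.6056

5.6056


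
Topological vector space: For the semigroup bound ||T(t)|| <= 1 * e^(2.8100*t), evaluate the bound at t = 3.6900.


||T(3.6900)|| <= 1 * exp(2.8100 * 3.6900)
= 1 * exp(10.3689)
= 1 * 31853.4189
= 31853.4189

31853.4189


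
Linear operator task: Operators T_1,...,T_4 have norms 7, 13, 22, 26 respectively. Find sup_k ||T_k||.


By the Uniform Boundedness Principle, the supremum of norms is finite.
sup_k ||T_k|| = max(7, 13, 22, 26) = 26

26


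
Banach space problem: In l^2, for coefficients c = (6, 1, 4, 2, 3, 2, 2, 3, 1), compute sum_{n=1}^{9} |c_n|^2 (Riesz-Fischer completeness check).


sum |c_n|^2 = 6^2 + 1^2 + 4^2 + 2^2 + 3^2 + 2^2 + 2^2 + 3^2 + 1^2
= 36 + 1 + 16 + 4 + 9 + 4 + 4 + 9 + 1
= 84

84


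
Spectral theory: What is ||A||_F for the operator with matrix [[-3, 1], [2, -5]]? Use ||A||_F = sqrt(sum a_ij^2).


||A||_F^2 = sum a_ij^2
= (-3)^2 + 1^2 + 2^2 + (-5)^2
= 9 + 1 + 4 + 25 = 39
||A||_F = sqrt(39) = 6.2450

6.2450


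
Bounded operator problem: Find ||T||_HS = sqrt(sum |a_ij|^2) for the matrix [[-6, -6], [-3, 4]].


The Hilbert-Schmidt norm is sqrt(sum of squares of all entries).
Sum of squares = (-6)^2 + (-6)^2 + (-3)^2 + 4^2
= 36 + 36 + 9 + 16 = 97
||T||_HS = sqrt(97) = 9.8489

9.8489


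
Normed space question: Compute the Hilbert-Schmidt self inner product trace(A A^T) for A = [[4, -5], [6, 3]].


trace(A * A^T) = sum of squares of all entries
= 4^2 + (-5)^2 + 6^2 + 3^2
= 16 + 25 + 36 + 9
= 86

86


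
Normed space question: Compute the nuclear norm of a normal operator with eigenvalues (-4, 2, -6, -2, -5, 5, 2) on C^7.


For a normal operator, singular values equal |eigenvalues|.
Trace norm = sum |lambda_i| = 4 + 2 + 6 + 2 + 5 + 5 + 2
= 26

26


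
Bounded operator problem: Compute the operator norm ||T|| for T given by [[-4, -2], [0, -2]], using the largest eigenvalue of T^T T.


A^T A = [[16, 8], [8, 8]]
trace(A^T A) = 24, det(A^T A) = 64
discriminant = 24^2 - 4*64 = 320
Largest eigenvalue of A^T A = (trace + sqrt(disc))/2 = 20.9443
||T|| = sqrt(20.9443) = 4.5765

4.5765


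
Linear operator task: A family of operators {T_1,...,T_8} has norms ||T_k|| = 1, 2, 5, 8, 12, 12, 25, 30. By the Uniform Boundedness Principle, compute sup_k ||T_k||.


By the Uniform Boundedness Principle, the supremum of norms is finite.
sup_k ||T_k|| = max(1, 2, 5, 8, 12, 12, 25, 30) = 30

30


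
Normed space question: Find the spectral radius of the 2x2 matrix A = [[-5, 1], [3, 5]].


For a 2x2 matrix, eigenvalues satisfy lambda^2 - (trace)*lambda + det = 0
trace = -5 + 5 = 0
det = -5*5 - 1*3 = -28
discriminant = 0^2 - 4*(-28) = 112
spectral radius = max |eigenvalue| = 5.2915

5.2915


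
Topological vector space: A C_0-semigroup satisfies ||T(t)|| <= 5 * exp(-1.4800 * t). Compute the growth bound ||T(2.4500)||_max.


||T(2.4500)|| <= 5 * exp(-1.4800 * 2.4500)
= 5 * exp(-3.6260)
= 5 * 0.0266
= 0.1331

0.1331


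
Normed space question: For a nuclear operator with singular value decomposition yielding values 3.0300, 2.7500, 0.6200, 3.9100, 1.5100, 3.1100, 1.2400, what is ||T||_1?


The nuclear norm is the sum of all singular values.
||T||_1 = 3.0300 + 2.7500 + 0.6200 + 3.9100 + 1.5100 + 3.1100 + 1.2400
= 16.1700

16.1700


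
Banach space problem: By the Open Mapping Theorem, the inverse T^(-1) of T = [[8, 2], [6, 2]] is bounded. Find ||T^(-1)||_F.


det(T) = 8*2 - 2*6 = 4
T^(-1) = (1/4) * [[2, -2], [-6, 8]] = [[0.5000, -0.5000], [-1.5000, 2.0000]]
||T^(-1)||_F^2 = 0.5000^2 + (-0.5000)^2 + (-1.5000)^2 + 2.0000^2 = 6.7500
||T^(-1)||_F = sqrt(6.7500) = 2.5981

2.5981


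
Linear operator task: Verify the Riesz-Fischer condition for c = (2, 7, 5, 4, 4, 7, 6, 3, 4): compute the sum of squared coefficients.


sum |c_n|^2 = 2^2 + 7^2 + 5^2 + 4^2 + 4^2 + 7^2 + 6^2 + 3^2 + 4^2
= 4 + 49 + 25 + 16 + 16 + 49 + 36 + 9 + 16
= 220

220


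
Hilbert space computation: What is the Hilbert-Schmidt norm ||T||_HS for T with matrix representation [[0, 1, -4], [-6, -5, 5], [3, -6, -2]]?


The Hilbert-Schmidt norm is sqrt(sum of squares of all entries).
Sum of squares = 0^2 + 1^2 + (-4)^2 + (-6)^2 + (-5)^2 + 5^2 + 3^2 + (-6)^2 + (-2)^2
= 0 + 1 + 16 + 36 + 25 + 25 + 9 + 36 + 4 = 152
||T||_HS = sqrt(152) = 12.3288

12.3288


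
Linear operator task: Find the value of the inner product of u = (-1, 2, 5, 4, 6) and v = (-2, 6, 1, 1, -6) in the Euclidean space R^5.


Computing the standard inner product <u, v> = sum u_i * v_i
= -1*-2 + 2*6 + 5*1 + 4*1 + 6*-6
= 2 + 12 + 5 + 4 + -36
= -13

-13


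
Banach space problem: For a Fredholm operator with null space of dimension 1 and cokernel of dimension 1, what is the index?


The Fredholm index is defined as ind(T) = dim(ker T) - dim(coker T)
= 1 - 1
= 0

0


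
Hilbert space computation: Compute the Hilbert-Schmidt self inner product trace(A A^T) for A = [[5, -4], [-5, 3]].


trace(A * A^T) = sum of squares of all entries
= 5^2 + (-4)^2 + (-5)^2 + 3^2
= 25 + 16 + 25 + 9
= 75

75


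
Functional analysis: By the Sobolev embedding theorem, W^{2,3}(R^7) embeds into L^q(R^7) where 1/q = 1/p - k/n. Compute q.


Using the Sobolev embedding formula: 1/q = 1/p - k/n
1/q = 1/3 - 2/7 = 1/21
q = 1/(1/21) = 21

21.0000


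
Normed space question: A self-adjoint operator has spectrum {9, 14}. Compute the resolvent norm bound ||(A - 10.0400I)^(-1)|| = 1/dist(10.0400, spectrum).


dist(10.0400, {9, 14}) = min(|10.0400 - 9|, |10.0400 - 14|)
= min(1.0400, 3.9600) = 1.0400
Resolvent bound = 1/1.0400 = 0.9615

0.9615


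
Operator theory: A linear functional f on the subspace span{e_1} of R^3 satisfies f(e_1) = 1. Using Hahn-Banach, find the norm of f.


The norm of f is given by ||f|| = sup_{||x||=1} |f(x)|.
On span{e_1}, ||e_1|| = 1, so ||f|| = |f(e_1)| / ||e_1||
= |1| / 1 = 1.0000

1.0000


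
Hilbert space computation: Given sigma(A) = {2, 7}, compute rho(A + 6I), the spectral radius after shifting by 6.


Spectrum of A + 6I = {8, 13}
Spectral radius = max |lambda| over the shifted spectrum
= max(8, 13) = 13

13


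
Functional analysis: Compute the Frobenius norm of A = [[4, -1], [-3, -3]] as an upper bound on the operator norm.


||A||_F^2 = sum a_ij^2
= 4^2 + (-1)^2 + (-3)^2 + (-3)^2
= 16 + 1 + 9 + 9 = 35
||A||_F = sqrt(35) = 5.9161

5.9161


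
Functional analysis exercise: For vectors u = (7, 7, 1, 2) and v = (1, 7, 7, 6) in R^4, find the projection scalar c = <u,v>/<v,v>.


Computing <u,v> = 7*1 + 7*7 + 1*7 + 2*6 = 75
Computing <v,v> = 1^2 + 7^2 + 7^2 + 6^2 = 135
Projection coefficient = 75/135 = 0.5556

0.5556


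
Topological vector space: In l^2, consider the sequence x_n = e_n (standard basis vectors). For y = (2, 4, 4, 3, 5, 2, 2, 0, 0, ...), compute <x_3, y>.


x_3 = e_3 is the standard basis vector with 1 in position 3.
<x_3, y> = y_3 = 4
As n -> infinity, <x_n, y> -> 0, confirming weak convergence of (x_n) to 0.

4


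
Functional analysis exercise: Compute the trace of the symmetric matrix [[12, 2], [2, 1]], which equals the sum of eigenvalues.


For a self-adjoint (symmetric) matrix, the eigenvalues are real.
The sum of eigenvalues equals the trace of the matrix.
trace = 12 + 1 = 13

13


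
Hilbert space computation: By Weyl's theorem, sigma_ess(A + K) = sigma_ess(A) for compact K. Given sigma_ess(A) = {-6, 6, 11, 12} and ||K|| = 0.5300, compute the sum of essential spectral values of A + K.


By Weyl's theorem, the essential spectrum is invariant under compact perturbations.
sigma_ess(A + K) = sigma_ess(A) = {-6, 6, 11, 12}
Sum = -6 + 6 + 11 + 12 = 23

23


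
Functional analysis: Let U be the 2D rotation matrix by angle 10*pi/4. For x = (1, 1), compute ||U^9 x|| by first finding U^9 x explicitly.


U is a rotation by theta = 10*pi/4
U^9 = rotation by 9*theta = 90*pi/4 = 2*pi/4 (mod 2*pi)
cos(2*pi/4) = 0.0000, sin(2*pi/4) = 1.0000
U^9 x = (0.0000 * 1 - 1.0000 * 1, 1.0000 * 1 + 0.0000 * 1)
= (-1.0000, 1.0000)
||U^9 x|| = sqrt((-1.0000)^2 + 1.0000^2) = sqrt(2.0000) = 1.4142

1.4142


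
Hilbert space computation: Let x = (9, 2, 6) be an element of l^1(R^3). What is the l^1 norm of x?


The l^1 norm equals the sum of absolute values of all components.
||x||_1 = 9 + 2 + 6
= 17

17.0000


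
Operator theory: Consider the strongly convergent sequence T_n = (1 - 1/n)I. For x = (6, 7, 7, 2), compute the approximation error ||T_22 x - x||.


T_22 x - x = (1 - 1/22)x - x = -x/22
||x|| = sqrt(138) = 11.7473
||T_22 x - x|| = ||x||/22 = 11.7473/22 = 0.5340

0.5340


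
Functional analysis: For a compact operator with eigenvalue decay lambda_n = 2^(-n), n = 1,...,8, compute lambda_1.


The eigenvalue formula gives lambda_1 = 1/2^1
= 1/2
= 0.5000

0.5000


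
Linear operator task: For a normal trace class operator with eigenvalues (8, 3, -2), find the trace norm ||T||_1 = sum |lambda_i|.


For a normal operator, singular values equal |eigenvalues|.
Trace norm = sum |lambda_i| = 8 + 3 + 2
= 13

13


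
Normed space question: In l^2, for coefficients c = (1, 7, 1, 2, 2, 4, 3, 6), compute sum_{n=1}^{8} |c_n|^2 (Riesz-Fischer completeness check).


sum |c_n|^2 = 1^2 + 7^2 + 1^2 + 2^2 + 2^2 + 4^2 + 3^2 + 6^2
= 1 + 49 + 1 + 4 + 4 + 16 + 9 + 36
= 120

120


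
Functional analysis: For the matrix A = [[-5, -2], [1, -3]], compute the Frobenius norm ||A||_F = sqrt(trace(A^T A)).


||A||_F^2 = sum a_ij^2
= (-5)^2 + (-2)^2 + 1^2 + (-3)^2
= 25 + 4 + 1 + 9 = 39
||A||_F = sqrt(39) = 6.2450

6.2450


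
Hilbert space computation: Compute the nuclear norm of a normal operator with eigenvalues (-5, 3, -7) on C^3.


For a normal operator, singular values equal |eigenvalues|.
Trace norm = sum |lambda_i| = 5 + 3 + 7
= 15

15


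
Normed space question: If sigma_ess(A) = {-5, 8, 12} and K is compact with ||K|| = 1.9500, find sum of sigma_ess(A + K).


By Weyl's theorem, the essential spectrum is invariant under compact perturbations.
sigma_ess(A + K) = sigma_ess(A) = {-5, 8, 12}
Sum = -5 + 8 + 12 = 15

15


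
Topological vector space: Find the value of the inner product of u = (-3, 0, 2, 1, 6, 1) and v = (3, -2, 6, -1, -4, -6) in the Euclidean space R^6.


Computing the standard inner product <u, v> = sum u_i * v_i
= -3*3 + 0*-2 + 2*6 + 1*-1 + 6*-4 + 1*-6
= -9 + 0 + 12 + -1 + -24 + -6
= -28

-28


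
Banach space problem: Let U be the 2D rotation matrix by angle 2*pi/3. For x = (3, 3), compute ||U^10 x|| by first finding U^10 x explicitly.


U is a rotation by theta = 2*pi/3
U^10 = rotation by 10*theta = 20*pi/3 = 2*pi/3 (mod 2*pi)
cos(2*pi/3) = -0.5000, sin(2*pi/3) = 0.8660
U^10 x = (-0.5000 * 3 - 0.8660 * 3, 0.8660 * 3 + -0.5000 * 3)
= (-4.0981, 1.0981)
||U^10 x|| = sqrt((-4.0981)^2 + 1.0981^2) = sqrt(18.0000) = 4.2426

4.2426


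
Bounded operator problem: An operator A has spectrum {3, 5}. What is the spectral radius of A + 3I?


Spectrum of A + 3I = {6, 8}
Spectral radius = max |lambda| over the shifted spectrum
= max(6, 8) = 8

8


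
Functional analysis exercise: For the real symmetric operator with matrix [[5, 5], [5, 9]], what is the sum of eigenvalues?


For a self-adjoint (symmetric) matrix, the eigenvalues are real.
The sum of eigenvalues equals the trace of the matrix.
trace = 5 + 9 = 14

14


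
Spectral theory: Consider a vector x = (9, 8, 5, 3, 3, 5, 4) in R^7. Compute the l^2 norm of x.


The l^2 norm = (sum |x_i|^2)^(1/2)
Sum of 2th powers = 81 + 64 + 25 + 9 + 9 + 25 + 16 = 229
||x||_2 = (229)^(1/2) = 15.1327

15.1327


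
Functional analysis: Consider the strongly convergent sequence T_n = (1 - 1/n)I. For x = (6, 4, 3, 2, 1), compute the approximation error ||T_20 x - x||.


T_20 x - x = (1 - 1/20)x - x = -x/20
||x|| = sqrt(66) = 8.1240
||T_20 x - x|| = ||x||/20 = 8.1240/20 = 0.4062

0.4062


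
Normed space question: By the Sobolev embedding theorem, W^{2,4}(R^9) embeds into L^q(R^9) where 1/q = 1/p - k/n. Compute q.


Using the Sobolev embedding formula: 1/q = 1/p - k/n
1/q = 1/4 - 2/9 = 1/36
q = 1/(1/36) = 36

36.0000


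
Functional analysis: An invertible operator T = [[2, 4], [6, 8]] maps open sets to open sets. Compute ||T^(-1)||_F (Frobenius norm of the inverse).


det(T) = 2*8 - 4*6 = -8
T^(-1) = (1/-8) * [[8, -4], [-6, 2]] = [[-1.0000, 0.5000], [0.7500, -0.2500]]
||T^(-1)||_F^2 = (-1.0000)^2 + 0.5000^2 + 0.7500^2 + (-0.2500)^2 = 1.8750
||T^(-1)||_F = sqrt(1.8750) = 1.3693

1.3693


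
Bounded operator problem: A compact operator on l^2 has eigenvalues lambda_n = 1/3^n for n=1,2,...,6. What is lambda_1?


The eigenvalue formula gives lambda_1 = 1/3^1
= 1/3
= 0.3333

0.3333


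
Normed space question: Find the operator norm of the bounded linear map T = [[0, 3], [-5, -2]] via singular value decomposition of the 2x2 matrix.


A^T A = [[25, 10], [10, 13]]
trace(A^T A) = 38, det(A^T A) = 225
discriminant = 38^2 - 4*225 = 544
Largest eigenvalue of A^T A = (trace + sqrt(disc))/2 = 30.6619
||T|| = sqrt(30.6619) = 5.5373

5.5373


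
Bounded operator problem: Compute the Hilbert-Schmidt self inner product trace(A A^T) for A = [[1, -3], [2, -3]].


trace(A * A^T) = sum of squares of all entries
= 1^2 + (-3)^2 + 2^2 + (-3)^2
= 1 + 9 + 4 + 9
= 23

23


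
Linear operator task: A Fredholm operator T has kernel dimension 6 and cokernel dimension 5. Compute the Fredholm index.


The Fredholm index is defined as ind(T) = dim(ker T) - dim(coker T)
= 6 - 5
= 1

1


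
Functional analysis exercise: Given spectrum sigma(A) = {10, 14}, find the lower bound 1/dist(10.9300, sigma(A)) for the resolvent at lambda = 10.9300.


dist(10.9300, {10, 14}) = min(|10.9300 - 10|, |10.9300 - 14|)
= min(0.9300, 3.0700) = 0.9300
Resolvent bound = 1/0.9300 = 1.0753

1.0753


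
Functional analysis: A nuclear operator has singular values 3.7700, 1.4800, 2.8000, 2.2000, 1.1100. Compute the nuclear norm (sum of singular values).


The nuclear norm is the sum of all singular values.
||T||_1 = 3.7700 + 1.4800 + 2.8000 + 2.2000 + 1.1100
= 11.3600

11.3600


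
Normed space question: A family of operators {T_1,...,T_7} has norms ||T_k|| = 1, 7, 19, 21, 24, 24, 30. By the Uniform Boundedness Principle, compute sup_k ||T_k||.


By the Uniform Boundedness Principle, the supremum of norms is finite.
sup_k ||T_k|| = max(1, 7, 19, 21, 24, 24, 30) = 30

30


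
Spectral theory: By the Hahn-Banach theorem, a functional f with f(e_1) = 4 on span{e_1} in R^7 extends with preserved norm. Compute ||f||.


The norm of f is given by ||f|| = sup_{||x||=1} |f(x)|.
On span{e_1}, ||e_1|| = 1, so ||f|| = |f(e_1)| / ||e_1||
= |4| / 1 = 4.0000

4.0000


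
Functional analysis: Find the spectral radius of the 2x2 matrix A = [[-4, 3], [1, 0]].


For a 2x2 matrix, eigenvalues satisfy lambda^2 - (trace)*lambda + det = 0
trace = -4 + 0 = -4
det = -4*0 - 3*1 = -3
discriminant = (-4)^2 - 4*(-3) = 28
spectral radius = max |eigenvalue| = 4.6458

4.6458


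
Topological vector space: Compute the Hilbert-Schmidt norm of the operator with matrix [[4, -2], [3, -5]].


The Hilbert-Schmidt norm is sqrt(sum of squares of all entries).
Sum of squares = 4^2 + (-2)^2 + 3^2 + (-5)^2
= 16 + 4 + 9 + 25 = 54
||T||_HS = sqrt(54) = 7.3485

7.3485


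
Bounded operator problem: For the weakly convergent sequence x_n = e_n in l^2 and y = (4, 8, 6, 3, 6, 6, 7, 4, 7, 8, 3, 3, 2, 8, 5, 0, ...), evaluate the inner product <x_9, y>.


x_9 = e_9 is the standard basis vector with 1 in position 9.
<x_9, y> = y_9 = 7
As n -> infinity, <x_n, y> -> 0, confirming weak convergence of (x_n) to 0.

7


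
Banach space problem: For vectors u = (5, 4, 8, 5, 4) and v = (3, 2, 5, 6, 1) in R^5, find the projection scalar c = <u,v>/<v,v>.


Computing <u,v> = 5*3 + 4*2 + 8*5 + 5*6 + 4*1 = 97
Computing <v,v> = 3^2 + 2^2 + 5^2 + 6^2 + 1^2 = 75
Projection coefficient = 97/75 = 1.2933

1.2933


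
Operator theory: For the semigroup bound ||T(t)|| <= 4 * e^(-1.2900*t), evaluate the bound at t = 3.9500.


||T(3.9500)|| <= 4 * exp(-1.2900 * 3.9500)
= 4 * exp(-5.0955)
= 4 * 0.0061
= 0.0245

0.0245


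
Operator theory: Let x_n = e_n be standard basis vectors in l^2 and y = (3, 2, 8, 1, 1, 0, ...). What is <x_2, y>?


x_2 = e_2 is the standard basis vector with 1 in position 2.
<x_2, y> = y_2 = 2
As n -> infinity, <x_n, y> -> 0, confirming weak convergence of (x_n) to 0.

2


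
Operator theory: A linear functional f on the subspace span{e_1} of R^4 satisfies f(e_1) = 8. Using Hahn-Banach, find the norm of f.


The norm of f is given by ||f|| = sup_{||x||=1} |f(x)|.
On span{e_1}, ||e_1|| = 1, so ||f|| = |f(e_1)| / ||e_1||
= |8| / 1 = 8.0000

8.0000


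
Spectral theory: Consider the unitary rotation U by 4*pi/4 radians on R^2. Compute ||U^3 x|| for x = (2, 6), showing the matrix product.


U is a rotation by theta = 4*pi/4
U^3 = rotation by 3*theta = 12*pi/4 = 4*pi/4 (mod 2*pi)
cos(4*pi/4) = -1.0000, sin(4*pi/4) = 0.0000
U^3 x = (-1.0000 * 2 - 0.0000 * 6, 0.0000 * 2 + -1.0000 * 6)
= (-2.0000, -6.0000)
||U^3 x|| = sqrt((-2.0000)^2 + (-6.0000)^2) = sqrt(40.0000) = 6.3246

6.3246


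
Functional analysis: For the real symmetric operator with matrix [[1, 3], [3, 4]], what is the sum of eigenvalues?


For a self-adjoint (symmetric) matrix, the eigenvalues are real.
The sum of eigenvalues equals the trace of the matrix.
trace = 1 + 4 = 5

5


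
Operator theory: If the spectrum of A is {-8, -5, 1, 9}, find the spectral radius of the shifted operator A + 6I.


Spectrum of A + 6I = {-2, 1, 7, 15}
Spectral radius = max |lambda| over the shifted spectrum
= max(2, 1, 7, 15) = 15

15


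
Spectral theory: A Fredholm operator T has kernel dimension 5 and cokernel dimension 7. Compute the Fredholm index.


The Fredholm index is defined as ind(T) = dim(ker T) - dim(coker T)
= 5 - 7
= -2

-2


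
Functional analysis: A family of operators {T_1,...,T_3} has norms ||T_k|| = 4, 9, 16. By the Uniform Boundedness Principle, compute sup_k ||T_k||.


By the Uniform Boundedness Principle, the supremum of norms is finite.
sup_k ||T_k|| = max(4, 9, 16) = 16

16


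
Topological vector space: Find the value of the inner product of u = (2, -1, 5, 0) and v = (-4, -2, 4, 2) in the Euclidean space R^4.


Computing the standard inner product <u, v> = sum u_i * v_i
= 2*-4 + -1*-2 + 5*4 + 0*2
= -8 + 2 + 20 + 0
= 14

14


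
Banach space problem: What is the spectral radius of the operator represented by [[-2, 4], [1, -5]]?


For a 2x2 matrix, eigenvalues satisfy lambda^2 - (trace)*lambda + det = 0
trace = -2 + -5 = -7
det = -2*-5 - 4*1 = 6
discriminant = (-7)^2 - 4*(6) = 25
spectral radius = max |eigenvalue| = 6.0000

6.0000


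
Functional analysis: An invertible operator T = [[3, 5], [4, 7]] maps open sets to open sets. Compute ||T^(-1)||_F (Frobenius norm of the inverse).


det(T) = 3*7 - 5*4 = 1
T^(-1) = (1/1) * [[7, -5], [-4, 3]] = [[7.0000, -5.0000], [-4.0000, 3.0000]]
||T^(-1)||_F^2 = 7.0000^2 + (-5.0000)^2 + (-4.0000)^2 + 3.0000^2 = 99.0000
||T^(-1)||_F = sqrt(99.0000) = 9.9499

9.9499


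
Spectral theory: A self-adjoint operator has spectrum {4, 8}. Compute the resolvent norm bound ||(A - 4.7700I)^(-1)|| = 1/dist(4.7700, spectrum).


dist(4.7700, {4, 8}) = min(|4.7700 - 4|, |4.7700 - 8|)
= min(0.7700, 3.2300) = 0.7700
Resolvent bound = 1/0.7700 = 1.2987

1.2987


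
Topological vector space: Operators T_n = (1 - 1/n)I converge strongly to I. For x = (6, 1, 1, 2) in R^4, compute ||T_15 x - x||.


T_15 x - x = (1 - 1/15)x - x = -x/15
||x|| = sqrt(42) = 6.4807
||T_15 x - x|| = ||x||/15 = 6.4807/15 = 0.4320

0.4320


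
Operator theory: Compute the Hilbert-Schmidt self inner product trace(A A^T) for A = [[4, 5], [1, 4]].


trace(A * A^T) = sum of squares of all entries
= 4^2 + 5^2 + 1^2 + 4^2
= 16 + 25 + 1 + 16
= 58

58


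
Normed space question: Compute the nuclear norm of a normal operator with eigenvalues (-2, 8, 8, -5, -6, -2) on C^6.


For a normal operator, singular values equal |eigenvalues|.
Trace norm = sum |lambda_i| = 2 + 8 + 8 + 5 + 6 + 2
= 31

31


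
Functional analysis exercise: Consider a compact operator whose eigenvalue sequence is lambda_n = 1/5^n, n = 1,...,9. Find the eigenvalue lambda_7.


The eigenvalue formula gives lambda_7 = 1/5^7
= 1/78125
= 1.2800e-05

1.2800e-05


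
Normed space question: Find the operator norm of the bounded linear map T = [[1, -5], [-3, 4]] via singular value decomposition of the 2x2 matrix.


A^T A = [[10, -17], [-17, 41]]
trace(A^T A) = 51, det(A^T A) = 121
discriminant = 51^2 - 4*121 = 2117
Largest eigenvalue of A^T A = (trace + sqrt(disc))/2 = 48.5054
||T|| = sqrt(48.5054) = 6.9646

6.9646


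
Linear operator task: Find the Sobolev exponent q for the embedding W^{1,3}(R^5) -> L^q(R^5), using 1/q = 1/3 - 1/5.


Using the Sobolev embedding formula: 1/q = 1/p - k/n
1/q = 1/3 - 1/5 = 2/15
q = 1/(2/15) = 15/2 = 7.5000

7.5000


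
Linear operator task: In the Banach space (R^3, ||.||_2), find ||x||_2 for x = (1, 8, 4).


The l^2 norm = (sum |x_i|^2)^(1/2)
Sum of 2th powers = 1 + 64 + 16 = 81
||x||_2 = (81)^(1/2) = 9.0000

9.0000


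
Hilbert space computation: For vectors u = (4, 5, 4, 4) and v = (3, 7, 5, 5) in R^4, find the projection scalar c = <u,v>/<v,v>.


Computing <u,v> = 4*3 + 5*7 + 4*5 + 4*5 = 87
Computing <v,v> = 3^2 + 7^2 + 5^2 + 5^2 = 108
Projection coefficient = 87/108 = 0.8056

0.8056


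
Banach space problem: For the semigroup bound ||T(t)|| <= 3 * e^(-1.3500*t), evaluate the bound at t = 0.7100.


||T(0.7100)|| <= 3 * exp(-1.3500 * 0.7100)
= 3 * exp(-0.9585)
= 3 * 0.3835
= 1.1504

1.1504


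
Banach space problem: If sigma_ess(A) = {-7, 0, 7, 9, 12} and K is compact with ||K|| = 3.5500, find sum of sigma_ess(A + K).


By Weyl's theorem, the essential spectrum is invariant under compact perturbations.
sigma_ess(A + K) = sigma_ess(A) = {-7, 0, 7, 9, 12}
Sum = -7 + 0 + 7 + 9 + 12 = 21

21


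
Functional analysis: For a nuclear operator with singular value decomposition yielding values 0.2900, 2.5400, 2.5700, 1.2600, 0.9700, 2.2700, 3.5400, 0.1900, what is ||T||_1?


The nuclear norm is the sum of all singular values.
||T||_1 = 0.2900 + 2.5400 + 2.5700 + 1.2600 + 0.9700 + 2.2700 + 3.5400 + 0.1900
= 13.6300

13.6300


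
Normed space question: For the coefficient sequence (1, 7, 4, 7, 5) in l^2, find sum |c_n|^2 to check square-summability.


sum |c_n|^2 = 1^2 + 7^2 + 4^2 + 7^2 + 5^2
= 1 + 49 + 16 + 49 + 25
= 140

140


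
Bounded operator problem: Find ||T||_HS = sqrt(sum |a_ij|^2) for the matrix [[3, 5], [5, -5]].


The Hilbert-Schmidt norm is sqrt(sum of squares of all entries).
Sum of squares = 3^2 + 5^2 + 5^2 + (-5)^2
= 9 + 25 + 25 + 25 = 84
||T||_HS = sqrt(84) = 9.1652

9.1652


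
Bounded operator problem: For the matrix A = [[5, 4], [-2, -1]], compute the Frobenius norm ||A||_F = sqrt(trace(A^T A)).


||A||_F^2 = sum a_ij^2
= 5^2 + 4^2 + (-2)^2 + (-1)^2
= 25 + 16 + 4 + 1 = 46
||A||_F = sqrt(46) = 6.7823

6.7823


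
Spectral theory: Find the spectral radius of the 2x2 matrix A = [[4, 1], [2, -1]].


For a 2x2 matrix, eigenvalues satisfy lambda^2 - (trace)*lambda + det = 0
trace = 4 + -1 = 3
det = 4*-1 - 1*2 = -6
discriminant = 3^2 - 4*(-6) = 33
spectral radius = max |eigenvalue| = 4.3723

4.3723


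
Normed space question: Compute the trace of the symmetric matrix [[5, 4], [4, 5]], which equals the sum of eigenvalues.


For a self-adjoint (symmetric) matrix, the eigenvalues are real.
The sum of eigenvalues equals the trace of the matrix.
trace = 5 + 5 = 10

10


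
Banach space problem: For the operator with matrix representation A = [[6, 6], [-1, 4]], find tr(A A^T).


trace(A * A^T) = sum of squares of all entries
= 6^2 + 6^2 + (-1)^2 + 4^2
= 36 + 36 + 1 + 16
= 89

89


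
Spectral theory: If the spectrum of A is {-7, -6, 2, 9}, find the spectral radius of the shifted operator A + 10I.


Spectrum of A + 10I = {3, 4, 12, 19}
Spectral radius = max |lambda| over the shifted spectrum
= max(3, 4, 12, 19) = 19

19


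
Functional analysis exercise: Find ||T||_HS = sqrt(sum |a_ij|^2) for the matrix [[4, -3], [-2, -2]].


The Hilbert-Schmidt norm is sqrt(sum of squares of all entries).
Sum of squares = 4^2 + (-3)^2 + (-2)^2 + (-2)^2
= 16 + 9 + 4 + 4 = 33
||T||_HS = sqrt(33) = 5.7446

5.7446


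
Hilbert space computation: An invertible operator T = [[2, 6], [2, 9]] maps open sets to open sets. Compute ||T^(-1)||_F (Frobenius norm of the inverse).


det(T) = 2*9 - 6*2 = 6
T^(-1) = (1/6) * [[9, -6], [-2, 2]] = [[1.5000, -1.0000], [-0.3333, 0.3333]]
||T^(-1)||_F^2 = 1.5000^2 + (-1.0000)^2 + (-0.3333)^2 + 0.3333^2 = 3.4722
||T^(-1)||_F = sqrt(3.4722) = 1.8634

1.8634


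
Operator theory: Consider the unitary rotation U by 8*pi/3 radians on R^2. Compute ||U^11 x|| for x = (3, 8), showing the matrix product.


U is a rotation by theta = 8*pi/3
U^11 = rotation by 11*theta = 88*pi/3 = 4*pi/3 (mod 2*pi)
cos(4*pi/3) = -0.5000, sin(4*pi/3) = -0.8660
U^11 x = (-0.5000 * 3 - -0.8660 * 8, -0.8660 * 3 + -0.5000 * 8)
= (5.4282, -6.5981)
||U^11 x|| = sqrt(5.4282^2 + (-6.5981)^2) = sqrt(73.0000) = 8.5440

8.5440


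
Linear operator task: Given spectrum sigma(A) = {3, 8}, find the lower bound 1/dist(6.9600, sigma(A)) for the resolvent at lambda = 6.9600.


dist(6.9600, {3, 8}) = min(|6.9600 - 3|, |6.9600 - 8|)
= min(3.9600, 1.0400) = 1.0400
Resolvent bound = 1/1.0400 = 0.9615

0.9615


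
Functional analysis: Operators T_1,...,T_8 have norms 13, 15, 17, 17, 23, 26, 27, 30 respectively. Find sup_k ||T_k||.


By the Uniform Boundedness Principle, the supremum of norms is finite.
sup_k ||T_k|| = max(13, 15, 17, 17, 23, 26, 27, 30) = 30

30


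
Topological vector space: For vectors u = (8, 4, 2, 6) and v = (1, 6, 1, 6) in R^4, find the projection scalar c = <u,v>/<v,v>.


Computing <u,v> = 8*1 + 4*6 + 2*1 + 6*6 = 70
Computing <v,v> = 1^2 + 6^2 + 1^2 + 6^2 = 74
Projection coefficient = 70/74 = 0.9459

0.9459


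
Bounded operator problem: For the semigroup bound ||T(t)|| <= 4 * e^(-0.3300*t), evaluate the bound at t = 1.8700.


||T(1.8700)|| <= 4 * exp(-0.3300 * 1.8700)
= 4 * exp(-0.6171)
= 4 * 0.5395
= 2.1580

2.1580


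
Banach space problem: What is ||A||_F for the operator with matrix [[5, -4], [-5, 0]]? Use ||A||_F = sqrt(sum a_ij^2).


||A||_F^2 = sum a_ij^2
= 5^2 + (-4)^2 + (-5)^2 + 0^2
= 25 + 16 + 25 + 0 = 66
||A||_F = sqrt(66) = 8.1240

8.1240


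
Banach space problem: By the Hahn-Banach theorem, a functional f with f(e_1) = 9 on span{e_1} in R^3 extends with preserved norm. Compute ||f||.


The norm of f is given by ||f|| = sup_{||x||=1} |f(x)|.
On span{e_1}, ||e_1|| = 1, so ||f|| = |f(e_1)| / ||e_1||
= |9| / 1 = 9.0000

9.0000


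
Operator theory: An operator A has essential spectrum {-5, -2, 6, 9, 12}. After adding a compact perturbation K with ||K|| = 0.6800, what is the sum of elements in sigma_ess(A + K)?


By Weyl's theorem, the essential spectrum is invariant under compact perturbations.
sigma_ess(A + K) = sigma_ess(A) = {-5, -2, 6, 9, 12}
Sum = -5 + -2 + 6 + 9 + 12 = 20

20


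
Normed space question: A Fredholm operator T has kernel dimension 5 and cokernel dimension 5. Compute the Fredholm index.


The Fredholm index is defined as ind(T) = dim(ker T) - dim(coker T)
= 5 - 5
= 0

0


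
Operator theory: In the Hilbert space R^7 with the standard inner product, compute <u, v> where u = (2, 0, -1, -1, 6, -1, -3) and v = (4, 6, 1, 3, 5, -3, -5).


Computing the standard inner product <u, v> = sum u_i * v_i
= 2*4 + 0*6 + -1*1 + -1*3 + 6*5 + -1*-3 + -3*-5
= 8 + 0 + -1 + -3 + 30 + 3 + 15
= 52

52


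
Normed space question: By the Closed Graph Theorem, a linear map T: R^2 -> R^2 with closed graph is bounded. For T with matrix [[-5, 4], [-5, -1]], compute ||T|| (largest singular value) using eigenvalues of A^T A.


A^T A = [[50, -15], [-15, 17]]
trace(A^T A) = 67, det(A^T A) = 625
discriminant = 67^2 - 4*625 = 1989
Largest eigenvalue of A^T A = (trace + sqrt(disc))/2 = 55.7991
||T|| = sqrt(55.7991) = 7.4699

7.4699


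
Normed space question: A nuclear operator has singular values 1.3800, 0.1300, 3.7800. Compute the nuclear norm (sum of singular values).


The nuclear norm is the sum of all singular values.
||T||_1 = 1.3800 + 0.1300 + 3.7800
= 5.2900

5.2900


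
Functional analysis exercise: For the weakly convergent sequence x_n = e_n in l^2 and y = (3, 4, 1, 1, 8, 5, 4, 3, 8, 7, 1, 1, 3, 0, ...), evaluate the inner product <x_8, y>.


x_8 = e_8 is the standard basis vector with 1 in position 8.
<x_8, y> = y_8 = 3
As n -> infinity, <x_n, y> -> 0, confirming weak convergence of (x_n) to 0.

3


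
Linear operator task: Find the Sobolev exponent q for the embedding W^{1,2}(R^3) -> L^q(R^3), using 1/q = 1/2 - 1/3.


Using the Sobolev embedding formula: 1/q = 1/p - k/n
1/q = 1/2 - 1/3 = 1/6
q = 1/(1/6) = 6

6.0000


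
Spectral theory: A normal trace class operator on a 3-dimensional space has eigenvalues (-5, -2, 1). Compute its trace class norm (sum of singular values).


For a normal operator, singular values equal |eigenvalues|.
Trace norm = sum |lambda_i| = 5 + 2 + 1
= 8

8


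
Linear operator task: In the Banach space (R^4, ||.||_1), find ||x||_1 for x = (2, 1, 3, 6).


The l^1 norm equals the sum of absolute values of all components.
||x||_1 = 2 + 1 + 3 + 6
= 12

12.0000


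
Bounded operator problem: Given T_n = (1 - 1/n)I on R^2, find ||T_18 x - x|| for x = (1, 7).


T_18 x - x = (1 - 1/18)x - x = -x/18
||x|| = sqrt(50) = 7.0711
||T_18 x - x|| = ||x||/18 = 7.0711/18 = 0.3928

0.3928


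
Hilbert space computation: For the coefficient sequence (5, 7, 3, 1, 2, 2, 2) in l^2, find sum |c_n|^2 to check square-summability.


sum |c_n|^2 = 5^2 + 7^2 + 3^2 + 1^2 + 2^2 + 2^2 + 2^2
= 25 + 49 + 9 + 1 + 4 + 4 + 4
= 96

96


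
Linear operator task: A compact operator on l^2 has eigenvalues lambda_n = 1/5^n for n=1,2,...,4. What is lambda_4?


The eigenvalue formula gives lambda_4 = 1/5^4
= 1/625
= 0.0016

0.0016


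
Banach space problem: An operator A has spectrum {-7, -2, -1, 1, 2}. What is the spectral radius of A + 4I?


Spectrum of A + 4I = {-3, 2, 3, 5, 6}
Spectral radius = max |lambda| over the shifted spectrum
= max(3, 2, 3, 5, 6) = 6

6


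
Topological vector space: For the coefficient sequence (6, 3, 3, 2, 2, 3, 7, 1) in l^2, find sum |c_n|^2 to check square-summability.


sum |c_n|^2 = 6^2 + 3^2 + 3^2 + 2^2 + 2^2 + 3^2 + 7^2 + 1^2
= 36 + 9 + 9 + 4 + 4 + 9 + 49 + 1
= 121

121


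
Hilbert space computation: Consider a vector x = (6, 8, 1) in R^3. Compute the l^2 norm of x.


The l^2 norm = (sum |x_i|^2)^(1/2)
Sum of 2th powers = 36 + 64 + 1 = 101
||x||_2 = (101)^(1/2) = 10.0499

10.0499
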